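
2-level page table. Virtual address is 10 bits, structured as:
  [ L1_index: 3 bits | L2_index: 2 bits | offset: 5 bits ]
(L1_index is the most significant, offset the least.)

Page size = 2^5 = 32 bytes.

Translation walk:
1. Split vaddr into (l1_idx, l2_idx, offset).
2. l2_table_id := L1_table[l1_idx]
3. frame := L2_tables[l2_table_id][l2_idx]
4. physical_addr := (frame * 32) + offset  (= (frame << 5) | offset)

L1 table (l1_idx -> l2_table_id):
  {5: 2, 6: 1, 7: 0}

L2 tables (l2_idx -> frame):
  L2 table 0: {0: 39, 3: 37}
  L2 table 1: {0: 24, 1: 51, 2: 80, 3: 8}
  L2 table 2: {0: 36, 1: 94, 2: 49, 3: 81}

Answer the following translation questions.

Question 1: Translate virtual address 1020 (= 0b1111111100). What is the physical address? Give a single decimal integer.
vaddr = 1020 = 0b1111111100
Split: l1_idx=7, l2_idx=3, offset=28
L1[7] = 0
L2[0][3] = 37
paddr = 37 * 32 + 28 = 1212

Answer: 1212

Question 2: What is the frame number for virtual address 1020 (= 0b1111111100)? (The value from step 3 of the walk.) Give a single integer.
vaddr = 1020: l1_idx=7, l2_idx=3
L1[7] = 0; L2[0][3] = 37

Answer: 37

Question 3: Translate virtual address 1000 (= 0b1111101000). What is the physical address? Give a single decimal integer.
vaddr = 1000 = 0b1111101000
Split: l1_idx=7, l2_idx=3, offset=8
L1[7] = 0
L2[0][3] = 37
paddr = 37 * 32 + 8 = 1192

Answer: 1192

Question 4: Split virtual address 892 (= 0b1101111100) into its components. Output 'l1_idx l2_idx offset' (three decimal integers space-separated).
vaddr = 892 = 0b1101111100
  top 3 bits -> l1_idx = 6
  next 2 bits -> l2_idx = 3
  bottom 5 bits -> offset = 28

Answer: 6 3 28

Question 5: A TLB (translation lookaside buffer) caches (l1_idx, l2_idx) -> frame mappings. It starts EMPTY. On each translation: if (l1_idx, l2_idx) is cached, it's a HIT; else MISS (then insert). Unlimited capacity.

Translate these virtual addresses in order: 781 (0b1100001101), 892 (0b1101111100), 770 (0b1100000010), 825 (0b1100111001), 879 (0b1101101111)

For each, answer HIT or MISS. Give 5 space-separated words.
Answer: MISS MISS HIT MISS HIT

Derivation:
vaddr=781: (6,0) not in TLB -> MISS, insert
vaddr=892: (6,3) not in TLB -> MISS, insert
vaddr=770: (6,0) in TLB -> HIT
vaddr=825: (6,1) not in TLB -> MISS, insert
vaddr=879: (6,3) in TLB -> HIT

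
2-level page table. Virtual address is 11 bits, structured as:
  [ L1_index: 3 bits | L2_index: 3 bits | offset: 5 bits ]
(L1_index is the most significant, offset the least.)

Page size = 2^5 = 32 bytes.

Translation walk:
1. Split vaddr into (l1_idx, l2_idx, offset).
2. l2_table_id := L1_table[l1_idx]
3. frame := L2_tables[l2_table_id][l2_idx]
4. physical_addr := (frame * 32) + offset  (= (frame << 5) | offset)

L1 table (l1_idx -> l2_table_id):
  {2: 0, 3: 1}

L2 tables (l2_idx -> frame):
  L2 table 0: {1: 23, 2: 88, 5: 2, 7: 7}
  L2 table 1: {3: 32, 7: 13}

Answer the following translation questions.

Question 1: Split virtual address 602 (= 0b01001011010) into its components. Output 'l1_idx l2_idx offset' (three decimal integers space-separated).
vaddr = 602 = 0b01001011010
  top 3 bits -> l1_idx = 2
  next 3 bits -> l2_idx = 2
  bottom 5 bits -> offset = 26

Answer: 2 2 26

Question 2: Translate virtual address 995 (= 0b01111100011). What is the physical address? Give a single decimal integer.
vaddr = 995 = 0b01111100011
Split: l1_idx=3, l2_idx=7, offset=3
L1[3] = 1
L2[1][7] = 13
paddr = 13 * 32 + 3 = 419

Answer: 419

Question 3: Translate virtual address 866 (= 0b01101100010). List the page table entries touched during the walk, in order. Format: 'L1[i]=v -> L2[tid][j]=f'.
vaddr = 866 = 0b01101100010
Split: l1_idx=3, l2_idx=3, offset=2

Answer: L1[3]=1 -> L2[1][3]=32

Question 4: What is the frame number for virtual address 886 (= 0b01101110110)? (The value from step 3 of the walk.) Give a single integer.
vaddr = 886: l1_idx=3, l2_idx=3
L1[3] = 1; L2[1][3] = 32

Answer: 32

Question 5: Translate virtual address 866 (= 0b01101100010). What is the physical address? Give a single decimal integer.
vaddr = 866 = 0b01101100010
Split: l1_idx=3, l2_idx=3, offset=2
L1[3] = 1
L2[1][3] = 32
paddr = 32 * 32 + 2 = 1026

Answer: 1026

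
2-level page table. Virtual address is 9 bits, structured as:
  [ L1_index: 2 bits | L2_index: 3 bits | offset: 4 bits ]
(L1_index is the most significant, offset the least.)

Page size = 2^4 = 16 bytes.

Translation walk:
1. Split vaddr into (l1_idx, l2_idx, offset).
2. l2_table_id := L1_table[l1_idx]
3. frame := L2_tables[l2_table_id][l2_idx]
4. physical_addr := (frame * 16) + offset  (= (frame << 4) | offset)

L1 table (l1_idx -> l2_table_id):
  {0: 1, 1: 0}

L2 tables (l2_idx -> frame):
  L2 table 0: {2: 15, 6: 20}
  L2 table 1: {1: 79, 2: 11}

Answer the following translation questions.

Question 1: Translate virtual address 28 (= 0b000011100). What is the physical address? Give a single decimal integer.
Answer: 1276

Derivation:
vaddr = 28 = 0b000011100
Split: l1_idx=0, l2_idx=1, offset=12
L1[0] = 1
L2[1][1] = 79
paddr = 79 * 16 + 12 = 1276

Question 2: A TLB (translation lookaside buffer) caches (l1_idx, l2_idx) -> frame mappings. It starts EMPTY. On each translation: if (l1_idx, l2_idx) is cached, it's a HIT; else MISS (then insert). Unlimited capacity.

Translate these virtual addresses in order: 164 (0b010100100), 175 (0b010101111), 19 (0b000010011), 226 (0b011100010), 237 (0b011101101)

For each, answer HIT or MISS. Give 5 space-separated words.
vaddr=164: (1,2) not in TLB -> MISS, insert
vaddr=175: (1,2) in TLB -> HIT
vaddr=19: (0,1) not in TLB -> MISS, insert
vaddr=226: (1,6) not in TLB -> MISS, insert
vaddr=237: (1,6) in TLB -> HIT

Answer: MISS HIT MISS MISS HIT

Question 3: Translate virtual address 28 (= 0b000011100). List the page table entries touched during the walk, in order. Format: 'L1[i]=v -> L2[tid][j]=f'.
vaddr = 28 = 0b000011100
Split: l1_idx=0, l2_idx=1, offset=12

Answer: L1[0]=1 -> L2[1][1]=79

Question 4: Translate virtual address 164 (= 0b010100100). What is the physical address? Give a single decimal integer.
vaddr = 164 = 0b010100100
Split: l1_idx=1, l2_idx=2, offset=4
L1[1] = 0
L2[0][2] = 15
paddr = 15 * 16 + 4 = 244

Answer: 244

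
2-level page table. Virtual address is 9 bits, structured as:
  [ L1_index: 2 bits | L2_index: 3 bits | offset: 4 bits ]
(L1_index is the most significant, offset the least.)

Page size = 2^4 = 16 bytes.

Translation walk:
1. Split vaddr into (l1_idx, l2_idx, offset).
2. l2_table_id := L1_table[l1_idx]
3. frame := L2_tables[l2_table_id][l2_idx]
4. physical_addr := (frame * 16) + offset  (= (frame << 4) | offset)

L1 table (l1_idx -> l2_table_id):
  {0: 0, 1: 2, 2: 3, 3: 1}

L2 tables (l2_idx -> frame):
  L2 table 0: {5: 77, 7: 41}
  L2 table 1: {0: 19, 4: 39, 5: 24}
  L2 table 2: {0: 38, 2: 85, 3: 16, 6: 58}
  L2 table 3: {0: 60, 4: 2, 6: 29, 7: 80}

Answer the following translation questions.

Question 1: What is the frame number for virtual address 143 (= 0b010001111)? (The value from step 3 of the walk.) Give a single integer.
vaddr = 143: l1_idx=1, l2_idx=0
L1[1] = 2; L2[2][0] = 38

Answer: 38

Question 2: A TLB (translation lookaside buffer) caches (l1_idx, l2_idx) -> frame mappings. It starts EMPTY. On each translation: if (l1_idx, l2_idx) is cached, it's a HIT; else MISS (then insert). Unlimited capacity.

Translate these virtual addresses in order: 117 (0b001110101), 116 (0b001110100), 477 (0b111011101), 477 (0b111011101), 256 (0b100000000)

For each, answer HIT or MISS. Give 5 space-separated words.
vaddr=117: (0,7) not in TLB -> MISS, insert
vaddr=116: (0,7) in TLB -> HIT
vaddr=477: (3,5) not in TLB -> MISS, insert
vaddr=477: (3,5) in TLB -> HIT
vaddr=256: (2,0) not in TLB -> MISS, insert

Answer: MISS HIT MISS HIT MISS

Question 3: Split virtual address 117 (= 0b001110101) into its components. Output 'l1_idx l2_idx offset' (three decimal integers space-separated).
vaddr = 117 = 0b001110101
  top 2 bits -> l1_idx = 0
  next 3 bits -> l2_idx = 7
  bottom 4 bits -> offset = 5

Answer: 0 7 5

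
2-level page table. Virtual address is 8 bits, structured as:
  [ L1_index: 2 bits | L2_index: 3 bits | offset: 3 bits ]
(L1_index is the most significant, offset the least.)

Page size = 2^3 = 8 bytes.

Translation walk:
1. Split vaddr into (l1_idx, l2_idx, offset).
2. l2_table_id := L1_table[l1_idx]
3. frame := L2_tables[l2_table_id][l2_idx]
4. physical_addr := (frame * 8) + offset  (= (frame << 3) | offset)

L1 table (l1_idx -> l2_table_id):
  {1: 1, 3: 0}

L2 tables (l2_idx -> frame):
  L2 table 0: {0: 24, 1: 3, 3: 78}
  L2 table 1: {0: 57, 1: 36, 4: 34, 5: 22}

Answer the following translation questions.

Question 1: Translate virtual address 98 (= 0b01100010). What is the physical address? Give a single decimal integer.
vaddr = 98 = 0b01100010
Split: l1_idx=1, l2_idx=4, offset=2
L1[1] = 1
L2[1][4] = 34
paddr = 34 * 8 + 2 = 274

Answer: 274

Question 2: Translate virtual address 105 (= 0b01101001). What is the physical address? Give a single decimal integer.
Answer: 177

Derivation:
vaddr = 105 = 0b01101001
Split: l1_idx=1, l2_idx=5, offset=1
L1[1] = 1
L2[1][5] = 22
paddr = 22 * 8 + 1 = 177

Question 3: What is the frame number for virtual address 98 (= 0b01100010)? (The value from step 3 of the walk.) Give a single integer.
Answer: 34

Derivation:
vaddr = 98: l1_idx=1, l2_idx=4
L1[1] = 1; L2[1][4] = 34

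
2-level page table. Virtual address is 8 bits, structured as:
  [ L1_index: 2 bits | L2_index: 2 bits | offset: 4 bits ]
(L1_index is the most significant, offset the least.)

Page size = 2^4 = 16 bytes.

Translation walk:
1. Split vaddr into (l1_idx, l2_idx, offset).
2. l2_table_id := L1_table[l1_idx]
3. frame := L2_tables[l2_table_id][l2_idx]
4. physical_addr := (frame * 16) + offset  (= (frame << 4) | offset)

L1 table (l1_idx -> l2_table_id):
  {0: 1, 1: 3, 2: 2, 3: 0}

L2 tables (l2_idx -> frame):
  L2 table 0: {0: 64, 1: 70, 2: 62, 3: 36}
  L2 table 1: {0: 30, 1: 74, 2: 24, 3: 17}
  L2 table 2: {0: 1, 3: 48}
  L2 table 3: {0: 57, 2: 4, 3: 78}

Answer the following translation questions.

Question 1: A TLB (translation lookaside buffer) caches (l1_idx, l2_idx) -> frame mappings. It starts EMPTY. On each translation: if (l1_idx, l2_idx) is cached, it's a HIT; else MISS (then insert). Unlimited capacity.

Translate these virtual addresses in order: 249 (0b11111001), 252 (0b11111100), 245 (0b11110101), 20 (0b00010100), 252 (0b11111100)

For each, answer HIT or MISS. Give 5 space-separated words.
vaddr=249: (3,3) not in TLB -> MISS, insert
vaddr=252: (3,3) in TLB -> HIT
vaddr=245: (3,3) in TLB -> HIT
vaddr=20: (0,1) not in TLB -> MISS, insert
vaddr=252: (3,3) in TLB -> HIT

Answer: MISS HIT HIT MISS HIT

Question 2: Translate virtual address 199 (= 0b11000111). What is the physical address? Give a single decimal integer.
Answer: 1031

Derivation:
vaddr = 199 = 0b11000111
Split: l1_idx=3, l2_idx=0, offset=7
L1[3] = 0
L2[0][0] = 64
paddr = 64 * 16 + 7 = 1031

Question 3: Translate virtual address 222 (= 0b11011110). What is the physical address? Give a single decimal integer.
Answer: 1134

Derivation:
vaddr = 222 = 0b11011110
Split: l1_idx=3, l2_idx=1, offset=14
L1[3] = 0
L2[0][1] = 70
paddr = 70 * 16 + 14 = 1134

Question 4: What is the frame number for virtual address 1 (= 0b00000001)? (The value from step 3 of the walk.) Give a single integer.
vaddr = 1: l1_idx=0, l2_idx=0
L1[0] = 1; L2[1][0] = 30

Answer: 30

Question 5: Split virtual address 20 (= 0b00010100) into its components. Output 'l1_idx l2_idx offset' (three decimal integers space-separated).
vaddr = 20 = 0b00010100
  top 2 bits -> l1_idx = 0
  next 2 bits -> l2_idx = 1
  bottom 4 bits -> offset = 4

Answer: 0 1 4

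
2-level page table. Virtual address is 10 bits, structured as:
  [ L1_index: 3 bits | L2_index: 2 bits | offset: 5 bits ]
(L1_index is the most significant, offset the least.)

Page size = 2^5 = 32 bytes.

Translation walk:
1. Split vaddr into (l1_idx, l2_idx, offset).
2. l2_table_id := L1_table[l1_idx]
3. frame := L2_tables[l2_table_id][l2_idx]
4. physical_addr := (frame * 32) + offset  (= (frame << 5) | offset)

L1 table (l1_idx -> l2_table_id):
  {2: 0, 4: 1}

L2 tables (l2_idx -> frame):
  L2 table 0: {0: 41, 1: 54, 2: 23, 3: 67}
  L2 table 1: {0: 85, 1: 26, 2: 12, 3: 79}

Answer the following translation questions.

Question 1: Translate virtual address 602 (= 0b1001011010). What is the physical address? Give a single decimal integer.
vaddr = 602 = 0b1001011010
Split: l1_idx=4, l2_idx=2, offset=26
L1[4] = 1
L2[1][2] = 12
paddr = 12 * 32 + 26 = 410

Answer: 410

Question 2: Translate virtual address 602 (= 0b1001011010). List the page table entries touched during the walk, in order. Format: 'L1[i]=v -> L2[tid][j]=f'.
Answer: L1[4]=1 -> L2[1][2]=12

Derivation:
vaddr = 602 = 0b1001011010
Split: l1_idx=4, l2_idx=2, offset=26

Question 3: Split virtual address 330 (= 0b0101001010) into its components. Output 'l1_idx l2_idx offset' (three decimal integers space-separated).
Answer: 2 2 10

Derivation:
vaddr = 330 = 0b0101001010
  top 3 bits -> l1_idx = 2
  next 2 bits -> l2_idx = 2
  bottom 5 bits -> offset = 10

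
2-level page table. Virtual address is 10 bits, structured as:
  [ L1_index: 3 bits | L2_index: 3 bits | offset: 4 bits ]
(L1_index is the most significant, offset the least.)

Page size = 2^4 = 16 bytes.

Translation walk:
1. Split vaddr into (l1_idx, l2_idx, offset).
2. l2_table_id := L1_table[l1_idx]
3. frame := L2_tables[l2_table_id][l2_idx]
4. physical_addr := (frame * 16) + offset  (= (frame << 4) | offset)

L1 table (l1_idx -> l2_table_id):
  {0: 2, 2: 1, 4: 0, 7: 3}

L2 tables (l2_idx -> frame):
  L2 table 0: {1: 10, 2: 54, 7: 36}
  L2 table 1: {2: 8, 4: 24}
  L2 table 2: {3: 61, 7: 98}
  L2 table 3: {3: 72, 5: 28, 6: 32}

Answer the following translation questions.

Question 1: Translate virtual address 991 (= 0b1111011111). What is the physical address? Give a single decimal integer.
vaddr = 991 = 0b1111011111
Split: l1_idx=7, l2_idx=5, offset=15
L1[7] = 3
L2[3][5] = 28
paddr = 28 * 16 + 15 = 463

Answer: 463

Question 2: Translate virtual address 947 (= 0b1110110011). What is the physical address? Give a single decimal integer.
vaddr = 947 = 0b1110110011
Split: l1_idx=7, l2_idx=3, offset=3
L1[7] = 3
L2[3][3] = 72
paddr = 72 * 16 + 3 = 1155

Answer: 1155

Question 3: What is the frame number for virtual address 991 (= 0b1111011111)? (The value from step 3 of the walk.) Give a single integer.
vaddr = 991: l1_idx=7, l2_idx=5
L1[7] = 3; L2[3][5] = 28

Answer: 28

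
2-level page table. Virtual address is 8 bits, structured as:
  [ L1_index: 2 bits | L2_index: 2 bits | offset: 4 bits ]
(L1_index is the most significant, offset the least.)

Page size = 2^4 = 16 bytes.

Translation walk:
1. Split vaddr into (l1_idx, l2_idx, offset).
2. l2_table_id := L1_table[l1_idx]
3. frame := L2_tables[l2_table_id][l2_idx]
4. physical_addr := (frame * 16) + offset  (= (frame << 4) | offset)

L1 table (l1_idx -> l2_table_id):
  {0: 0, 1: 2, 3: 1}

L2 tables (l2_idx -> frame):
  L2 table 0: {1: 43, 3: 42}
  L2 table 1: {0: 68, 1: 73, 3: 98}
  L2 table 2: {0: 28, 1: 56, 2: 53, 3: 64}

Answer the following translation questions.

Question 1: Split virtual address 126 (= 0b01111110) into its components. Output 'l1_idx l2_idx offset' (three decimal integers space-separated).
vaddr = 126 = 0b01111110
  top 2 bits -> l1_idx = 1
  next 2 bits -> l2_idx = 3
  bottom 4 bits -> offset = 14

Answer: 1 3 14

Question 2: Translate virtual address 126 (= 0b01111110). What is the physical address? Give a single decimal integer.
vaddr = 126 = 0b01111110
Split: l1_idx=1, l2_idx=3, offset=14
L1[1] = 2
L2[2][3] = 64
paddr = 64 * 16 + 14 = 1038

Answer: 1038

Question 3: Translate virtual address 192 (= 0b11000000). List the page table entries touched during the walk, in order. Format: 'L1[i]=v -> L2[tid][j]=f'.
vaddr = 192 = 0b11000000
Split: l1_idx=3, l2_idx=0, offset=0

Answer: L1[3]=1 -> L2[1][0]=68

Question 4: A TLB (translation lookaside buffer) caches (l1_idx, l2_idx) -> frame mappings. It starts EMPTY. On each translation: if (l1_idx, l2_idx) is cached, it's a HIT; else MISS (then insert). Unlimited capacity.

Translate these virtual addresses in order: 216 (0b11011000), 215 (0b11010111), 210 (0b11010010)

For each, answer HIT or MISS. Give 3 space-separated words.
vaddr=216: (3,1) not in TLB -> MISS, insert
vaddr=215: (3,1) in TLB -> HIT
vaddr=210: (3,1) in TLB -> HIT

Answer: MISS HIT HIT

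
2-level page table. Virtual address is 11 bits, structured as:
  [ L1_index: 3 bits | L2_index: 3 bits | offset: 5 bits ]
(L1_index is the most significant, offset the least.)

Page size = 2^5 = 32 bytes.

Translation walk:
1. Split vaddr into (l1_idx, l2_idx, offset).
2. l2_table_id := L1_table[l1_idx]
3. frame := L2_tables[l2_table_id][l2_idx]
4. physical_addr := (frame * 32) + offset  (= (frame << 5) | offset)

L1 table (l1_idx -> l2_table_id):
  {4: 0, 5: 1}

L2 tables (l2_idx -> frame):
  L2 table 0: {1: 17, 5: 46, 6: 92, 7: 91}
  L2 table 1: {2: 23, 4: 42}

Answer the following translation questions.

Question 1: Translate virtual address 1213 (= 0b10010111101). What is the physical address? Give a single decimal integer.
Answer: 1501

Derivation:
vaddr = 1213 = 0b10010111101
Split: l1_idx=4, l2_idx=5, offset=29
L1[4] = 0
L2[0][5] = 46
paddr = 46 * 32 + 29 = 1501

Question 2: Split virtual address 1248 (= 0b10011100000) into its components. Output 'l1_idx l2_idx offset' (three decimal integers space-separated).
vaddr = 1248 = 0b10011100000
  top 3 bits -> l1_idx = 4
  next 3 bits -> l2_idx = 7
  bottom 5 bits -> offset = 0

Answer: 4 7 0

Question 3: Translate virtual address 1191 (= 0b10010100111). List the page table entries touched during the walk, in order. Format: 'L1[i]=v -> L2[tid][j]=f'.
vaddr = 1191 = 0b10010100111
Split: l1_idx=4, l2_idx=5, offset=7

Answer: L1[4]=0 -> L2[0][5]=46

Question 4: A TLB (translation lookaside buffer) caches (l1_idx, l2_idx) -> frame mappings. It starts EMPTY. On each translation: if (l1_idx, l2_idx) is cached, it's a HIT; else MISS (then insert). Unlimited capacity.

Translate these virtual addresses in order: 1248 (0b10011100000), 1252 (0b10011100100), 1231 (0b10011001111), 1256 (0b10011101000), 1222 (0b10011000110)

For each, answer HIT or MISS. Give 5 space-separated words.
Answer: MISS HIT MISS HIT HIT

Derivation:
vaddr=1248: (4,7) not in TLB -> MISS, insert
vaddr=1252: (4,7) in TLB -> HIT
vaddr=1231: (4,6) not in TLB -> MISS, insert
vaddr=1256: (4,7) in TLB -> HIT
vaddr=1222: (4,6) in TLB -> HIT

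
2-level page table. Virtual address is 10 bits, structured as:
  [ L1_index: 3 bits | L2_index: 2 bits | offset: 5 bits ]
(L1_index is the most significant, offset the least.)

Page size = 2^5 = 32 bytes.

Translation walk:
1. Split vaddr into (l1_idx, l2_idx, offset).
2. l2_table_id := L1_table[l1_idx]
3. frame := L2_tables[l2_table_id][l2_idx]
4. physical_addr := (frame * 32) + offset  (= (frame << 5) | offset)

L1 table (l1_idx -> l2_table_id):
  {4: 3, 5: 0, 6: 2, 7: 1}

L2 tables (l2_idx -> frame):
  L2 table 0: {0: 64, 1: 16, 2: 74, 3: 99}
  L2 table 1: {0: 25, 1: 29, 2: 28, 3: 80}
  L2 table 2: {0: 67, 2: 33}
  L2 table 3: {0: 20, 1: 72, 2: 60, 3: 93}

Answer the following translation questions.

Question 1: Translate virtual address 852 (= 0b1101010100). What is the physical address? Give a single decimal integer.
Answer: 1076

Derivation:
vaddr = 852 = 0b1101010100
Split: l1_idx=6, l2_idx=2, offset=20
L1[6] = 2
L2[2][2] = 33
paddr = 33 * 32 + 20 = 1076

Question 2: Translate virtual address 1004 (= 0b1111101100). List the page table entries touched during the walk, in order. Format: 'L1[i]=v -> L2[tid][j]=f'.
vaddr = 1004 = 0b1111101100
Split: l1_idx=7, l2_idx=3, offset=12

Answer: L1[7]=1 -> L2[1][3]=80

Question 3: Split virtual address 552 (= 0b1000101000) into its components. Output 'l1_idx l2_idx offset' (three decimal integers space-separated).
vaddr = 552 = 0b1000101000
  top 3 bits -> l1_idx = 4
  next 2 bits -> l2_idx = 1
  bottom 5 bits -> offset = 8

Answer: 4 1 8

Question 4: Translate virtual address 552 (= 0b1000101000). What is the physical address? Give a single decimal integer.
Answer: 2312

Derivation:
vaddr = 552 = 0b1000101000
Split: l1_idx=4, l2_idx=1, offset=8
L1[4] = 3
L2[3][1] = 72
paddr = 72 * 32 + 8 = 2312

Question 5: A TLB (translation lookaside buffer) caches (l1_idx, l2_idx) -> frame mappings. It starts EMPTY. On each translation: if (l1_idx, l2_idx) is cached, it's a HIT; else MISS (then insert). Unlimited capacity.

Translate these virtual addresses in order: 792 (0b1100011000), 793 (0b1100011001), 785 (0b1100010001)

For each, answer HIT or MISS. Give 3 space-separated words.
vaddr=792: (6,0) not in TLB -> MISS, insert
vaddr=793: (6,0) in TLB -> HIT
vaddr=785: (6,0) in TLB -> HIT

Answer: MISS HIT HIT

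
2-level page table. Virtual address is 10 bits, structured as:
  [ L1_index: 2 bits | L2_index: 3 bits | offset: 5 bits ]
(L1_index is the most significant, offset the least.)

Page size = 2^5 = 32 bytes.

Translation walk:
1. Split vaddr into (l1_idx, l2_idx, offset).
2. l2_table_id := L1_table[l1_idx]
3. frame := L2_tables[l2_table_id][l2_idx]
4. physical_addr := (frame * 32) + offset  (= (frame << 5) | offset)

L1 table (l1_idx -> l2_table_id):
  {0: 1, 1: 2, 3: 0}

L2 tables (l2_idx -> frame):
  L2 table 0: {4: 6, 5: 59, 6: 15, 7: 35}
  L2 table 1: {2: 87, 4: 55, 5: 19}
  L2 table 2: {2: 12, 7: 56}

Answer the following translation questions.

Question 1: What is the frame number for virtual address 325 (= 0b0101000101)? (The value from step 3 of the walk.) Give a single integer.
Answer: 12

Derivation:
vaddr = 325: l1_idx=1, l2_idx=2
L1[1] = 2; L2[2][2] = 12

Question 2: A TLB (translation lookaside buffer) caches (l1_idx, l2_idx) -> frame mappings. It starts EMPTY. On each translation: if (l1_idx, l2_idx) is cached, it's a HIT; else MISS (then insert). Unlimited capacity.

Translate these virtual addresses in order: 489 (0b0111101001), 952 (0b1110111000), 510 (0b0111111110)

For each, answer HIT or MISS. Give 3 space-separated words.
Answer: MISS MISS HIT

Derivation:
vaddr=489: (1,7) not in TLB -> MISS, insert
vaddr=952: (3,5) not in TLB -> MISS, insert
vaddr=510: (1,7) in TLB -> HIT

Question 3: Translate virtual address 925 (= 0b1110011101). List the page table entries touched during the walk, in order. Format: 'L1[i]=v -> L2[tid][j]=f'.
vaddr = 925 = 0b1110011101
Split: l1_idx=3, l2_idx=4, offset=29

Answer: L1[3]=0 -> L2[0][4]=6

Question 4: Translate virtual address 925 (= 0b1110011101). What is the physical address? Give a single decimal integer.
Answer: 221

Derivation:
vaddr = 925 = 0b1110011101
Split: l1_idx=3, l2_idx=4, offset=29
L1[3] = 0
L2[0][4] = 6
paddr = 6 * 32 + 29 = 221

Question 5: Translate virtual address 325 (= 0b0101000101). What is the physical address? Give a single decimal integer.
vaddr = 325 = 0b0101000101
Split: l1_idx=1, l2_idx=2, offset=5
L1[1] = 2
L2[2][2] = 12
paddr = 12 * 32 + 5 = 389

Answer: 389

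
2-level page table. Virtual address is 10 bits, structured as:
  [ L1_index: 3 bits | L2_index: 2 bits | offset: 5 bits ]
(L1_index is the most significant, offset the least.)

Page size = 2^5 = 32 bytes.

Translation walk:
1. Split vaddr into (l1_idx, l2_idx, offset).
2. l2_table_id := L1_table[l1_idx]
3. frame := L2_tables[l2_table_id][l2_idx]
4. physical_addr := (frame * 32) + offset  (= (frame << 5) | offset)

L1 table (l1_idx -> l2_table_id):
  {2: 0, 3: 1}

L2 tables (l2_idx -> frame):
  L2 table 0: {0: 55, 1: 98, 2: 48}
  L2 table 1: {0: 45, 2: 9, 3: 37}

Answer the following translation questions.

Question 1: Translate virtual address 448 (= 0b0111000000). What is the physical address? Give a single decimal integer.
vaddr = 448 = 0b0111000000
Split: l1_idx=3, l2_idx=2, offset=0
L1[3] = 1
L2[1][2] = 9
paddr = 9 * 32 + 0 = 288

Answer: 288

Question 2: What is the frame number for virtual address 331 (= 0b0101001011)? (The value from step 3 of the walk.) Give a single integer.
Answer: 48

Derivation:
vaddr = 331: l1_idx=2, l2_idx=2
L1[2] = 0; L2[0][2] = 48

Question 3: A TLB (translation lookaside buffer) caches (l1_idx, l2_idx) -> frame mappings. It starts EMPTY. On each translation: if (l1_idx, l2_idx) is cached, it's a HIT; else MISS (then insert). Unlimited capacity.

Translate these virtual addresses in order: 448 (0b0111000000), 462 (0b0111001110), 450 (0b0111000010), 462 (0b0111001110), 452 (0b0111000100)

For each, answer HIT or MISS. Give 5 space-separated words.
vaddr=448: (3,2) not in TLB -> MISS, insert
vaddr=462: (3,2) in TLB -> HIT
vaddr=450: (3,2) in TLB -> HIT
vaddr=462: (3,2) in TLB -> HIT
vaddr=452: (3,2) in TLB -> HIT

Answer: MISS HIT HIT HIT HIT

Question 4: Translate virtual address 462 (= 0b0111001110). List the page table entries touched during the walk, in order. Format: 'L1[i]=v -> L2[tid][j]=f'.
Answer: L1[3]=1 -> L2[1][2]=9

Derivation:
vaddr = 462 = 0b0111001110
Split: l1_idx=3, l2_idx=2, offset=14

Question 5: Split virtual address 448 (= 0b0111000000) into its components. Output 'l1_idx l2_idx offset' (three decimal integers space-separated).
Answer: 3 2 0

Derivation:
vaddr = 448 = 0b0111000000
  top 3 bits -> l1_idx = 3
  next 2 bits -> l2_idx = 2
  bottom 5 bits -> offset = 0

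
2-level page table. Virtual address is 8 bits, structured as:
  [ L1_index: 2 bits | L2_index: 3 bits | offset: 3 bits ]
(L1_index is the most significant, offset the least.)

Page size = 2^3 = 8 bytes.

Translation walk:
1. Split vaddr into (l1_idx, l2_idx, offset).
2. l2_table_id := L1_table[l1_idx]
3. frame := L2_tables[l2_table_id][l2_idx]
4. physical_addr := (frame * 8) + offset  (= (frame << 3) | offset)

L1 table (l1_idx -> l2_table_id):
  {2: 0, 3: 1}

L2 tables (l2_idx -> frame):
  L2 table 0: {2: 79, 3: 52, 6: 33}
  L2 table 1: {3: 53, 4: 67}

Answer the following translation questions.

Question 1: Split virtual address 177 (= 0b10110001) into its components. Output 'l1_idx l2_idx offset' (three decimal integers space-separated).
Answer: 2 6 1

Derivation:
vaddr = 177 = 0b10110001
  top 2 bits -> l1_idx = 2
  next 3 bits -> l2_idx = 6
  bottom 3 bits -> offset = 1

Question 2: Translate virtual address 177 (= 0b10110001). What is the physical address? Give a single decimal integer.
Answer: 265

Derivation:
vaddr = 177 = 0b10110001
Split: l1_idx=2, l2_idx=6, offset=1
L1[2] = 0
L2[0][6] = 33
paddr = 33 * 8 + 1 = 265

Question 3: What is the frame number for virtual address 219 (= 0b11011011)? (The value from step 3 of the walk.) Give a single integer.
vaddr = 219: l1_idx=3, l2_idx=3
L1[3] = 1; L2[1][3] = 53

Answer: 53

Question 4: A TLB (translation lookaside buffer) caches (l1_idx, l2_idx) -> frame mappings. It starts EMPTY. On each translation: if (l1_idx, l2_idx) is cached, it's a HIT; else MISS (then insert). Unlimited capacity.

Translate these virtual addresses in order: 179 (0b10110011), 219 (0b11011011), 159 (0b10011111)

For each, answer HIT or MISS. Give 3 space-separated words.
vaddr=179: (2,6) not in TLB -> MISS, insert
vaddr=219: (3,3) not in TLB -> MISS, insert
vaddr=159: (2,3) not in TLB -> MISS, insert

Answer: MISS MISS MISS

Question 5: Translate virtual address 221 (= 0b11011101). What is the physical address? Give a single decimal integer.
vaddr = 221 = 0b11011101
Split: l1_idx=3, l2_idx=3, offset=5
L1[3] = 1
L2[1][3] = 53
paddr = 53 * 8 + 5 = 429

Answer: 429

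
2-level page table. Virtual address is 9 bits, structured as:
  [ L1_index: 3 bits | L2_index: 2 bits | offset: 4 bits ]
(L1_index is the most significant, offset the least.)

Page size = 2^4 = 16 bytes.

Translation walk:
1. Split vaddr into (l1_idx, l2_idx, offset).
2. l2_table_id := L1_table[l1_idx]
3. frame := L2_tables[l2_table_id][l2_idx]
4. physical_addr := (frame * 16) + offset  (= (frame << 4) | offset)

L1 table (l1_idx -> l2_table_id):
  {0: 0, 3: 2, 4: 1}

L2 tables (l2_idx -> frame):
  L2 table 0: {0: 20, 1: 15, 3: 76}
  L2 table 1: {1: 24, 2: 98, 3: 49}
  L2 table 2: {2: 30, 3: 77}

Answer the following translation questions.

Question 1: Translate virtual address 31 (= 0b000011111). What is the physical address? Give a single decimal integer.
Answer: 255

Derivation:
vaddr = 31 = 0b000011111
Split: l1_idx=0, l2_idx=1, offset=15
L1[0] = 0
L2[0][1] = 15
paddr = 15 * 16 + 15 = 255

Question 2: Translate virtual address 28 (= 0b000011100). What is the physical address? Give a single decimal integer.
Answer: 252

Derivation:
vaddr = 28 = 0b000011100
Split: l1_idx=0, l2_idx=1, offset=12
L1[0] = 0
L2[0][1] = 15
paddr = 15 * 16 + 12 = 252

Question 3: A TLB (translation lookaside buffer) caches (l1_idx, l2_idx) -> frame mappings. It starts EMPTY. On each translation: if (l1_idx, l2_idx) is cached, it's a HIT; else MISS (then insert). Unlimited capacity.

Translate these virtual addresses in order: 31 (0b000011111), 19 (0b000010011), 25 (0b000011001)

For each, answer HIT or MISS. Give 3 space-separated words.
Answer: MISS HIT HIT

Derivation:
vaddr=31: (0,1) not in TLB -> MISS, insert
vaddr=19: (0,1) in TLB -> HIT
vaddr=25: (0,1) in TLB -> HIT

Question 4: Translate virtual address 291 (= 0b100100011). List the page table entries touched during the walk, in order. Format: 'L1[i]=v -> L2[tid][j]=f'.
vaddr = 291 = 0b100100011
Split: l1_idx=4, l2_idx=2, offset=3

Answer: L1[4]=1 -> L2[1][2]=98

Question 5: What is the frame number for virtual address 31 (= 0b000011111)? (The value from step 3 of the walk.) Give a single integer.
vaddr = 31: l1_idx=0, l2_idx=1
L1[0] = 0; L2[0][1] = 15

Answer: 15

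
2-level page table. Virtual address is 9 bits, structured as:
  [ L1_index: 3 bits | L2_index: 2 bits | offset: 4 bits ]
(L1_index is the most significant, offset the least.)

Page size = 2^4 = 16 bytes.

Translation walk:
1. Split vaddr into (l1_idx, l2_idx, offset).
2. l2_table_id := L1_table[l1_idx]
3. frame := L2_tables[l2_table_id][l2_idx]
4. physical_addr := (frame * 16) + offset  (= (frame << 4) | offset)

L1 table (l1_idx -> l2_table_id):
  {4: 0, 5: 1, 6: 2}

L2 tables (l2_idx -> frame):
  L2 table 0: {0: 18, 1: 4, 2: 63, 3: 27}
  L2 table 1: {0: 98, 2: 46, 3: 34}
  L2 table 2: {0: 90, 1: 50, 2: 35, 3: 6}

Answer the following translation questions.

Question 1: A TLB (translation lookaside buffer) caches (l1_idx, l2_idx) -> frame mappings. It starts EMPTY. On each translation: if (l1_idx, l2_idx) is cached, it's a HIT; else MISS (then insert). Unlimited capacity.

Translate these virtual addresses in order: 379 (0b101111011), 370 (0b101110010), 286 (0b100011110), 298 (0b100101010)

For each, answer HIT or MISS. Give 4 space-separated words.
vaddr=379: (5,3) not in TLB -> MISS, insert
vaddr=370: (5,3) in TLB -> HIT
vaddr=286: (4,1) not in TLB -> MISS, insert
vaddr=298: (4,2) not in TLB -> MISS, insert

Answer: MISS HIT MISS MISS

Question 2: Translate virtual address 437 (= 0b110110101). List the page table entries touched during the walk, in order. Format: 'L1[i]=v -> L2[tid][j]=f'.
Answer: L1[6]=2 -> L2[2][3]=6

Derivation:
vaddr = 437 = 0b110110101
Split: l1_idx=6, l2_idx=3, offset=5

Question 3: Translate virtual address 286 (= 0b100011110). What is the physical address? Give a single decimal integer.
Answer: 78

Derivation:
vaddr = 286 = 0b100011110
Split: l1_idx=4, l2_idx=1, offset=14
L1[4] = 0
L2[0][1] = 4
paddr = 4 * 16 + 14 = 78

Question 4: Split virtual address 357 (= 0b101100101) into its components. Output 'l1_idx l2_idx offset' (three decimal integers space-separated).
Answer: 5 2 5

Derivation:
vaddr = 357 = 0b101100101
  top 3 bits -> l1_idx = 5
  next 2 bits -> l2_idx = 2
  bottom 4 bits -> offset = 5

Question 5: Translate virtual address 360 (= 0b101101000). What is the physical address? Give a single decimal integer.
vaddr = 360 = 0b101101000
Split: l1_idx=5, l2_idx=2, offset=8
L1[5] = 1
L2[1][2] = 46
paddr = 46 * 16 + 8 = 744

Answer: 744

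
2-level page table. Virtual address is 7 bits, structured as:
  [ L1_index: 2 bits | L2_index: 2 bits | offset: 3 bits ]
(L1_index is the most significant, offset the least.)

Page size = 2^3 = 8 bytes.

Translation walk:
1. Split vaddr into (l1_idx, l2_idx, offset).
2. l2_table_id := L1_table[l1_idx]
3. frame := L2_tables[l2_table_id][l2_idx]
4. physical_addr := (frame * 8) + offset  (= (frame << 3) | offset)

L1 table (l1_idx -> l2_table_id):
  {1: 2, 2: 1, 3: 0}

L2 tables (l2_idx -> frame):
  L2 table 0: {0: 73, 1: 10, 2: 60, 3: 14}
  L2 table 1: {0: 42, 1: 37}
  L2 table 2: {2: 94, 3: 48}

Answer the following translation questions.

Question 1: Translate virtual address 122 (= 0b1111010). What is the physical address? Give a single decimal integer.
Answer: 114

Derivation:
vaddr = 122 = 0b1111010
Split: l1_idx=3, l2_idx=3, offset=2
L1[3] = 0
L2[0][3] = 14
paddr = 14 * 8 + 2 = 114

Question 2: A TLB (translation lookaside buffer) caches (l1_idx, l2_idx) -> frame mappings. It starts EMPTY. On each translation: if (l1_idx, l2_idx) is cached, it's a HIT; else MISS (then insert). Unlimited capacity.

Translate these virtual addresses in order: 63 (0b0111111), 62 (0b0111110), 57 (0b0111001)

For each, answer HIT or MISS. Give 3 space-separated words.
Answer: MISS HIT HIT

Derivation:
vaddr=63: (1,3) not in TLB -> MISS, insert
vaddr=62: (1,3) in TLB -> HIT
vaddr=57: (1,3) in TLB -> HIT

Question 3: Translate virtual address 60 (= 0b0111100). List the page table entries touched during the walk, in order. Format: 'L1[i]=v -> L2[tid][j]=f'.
Answer: L1[1]=2 -> L2[2][3]=48

Derivation:
vaddr = 60 = 0b0111100
Split: l1_idx=1, l2_idx=3, offset=4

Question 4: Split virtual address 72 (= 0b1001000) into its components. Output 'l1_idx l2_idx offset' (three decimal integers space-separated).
vaddr = 72 = 0b1001000
  top 2 bits -> l1_idx = 2
  next 2 bits -> l2_idx = 1
  bottom 3 bits -> offset = 0

Answer: 2 1 0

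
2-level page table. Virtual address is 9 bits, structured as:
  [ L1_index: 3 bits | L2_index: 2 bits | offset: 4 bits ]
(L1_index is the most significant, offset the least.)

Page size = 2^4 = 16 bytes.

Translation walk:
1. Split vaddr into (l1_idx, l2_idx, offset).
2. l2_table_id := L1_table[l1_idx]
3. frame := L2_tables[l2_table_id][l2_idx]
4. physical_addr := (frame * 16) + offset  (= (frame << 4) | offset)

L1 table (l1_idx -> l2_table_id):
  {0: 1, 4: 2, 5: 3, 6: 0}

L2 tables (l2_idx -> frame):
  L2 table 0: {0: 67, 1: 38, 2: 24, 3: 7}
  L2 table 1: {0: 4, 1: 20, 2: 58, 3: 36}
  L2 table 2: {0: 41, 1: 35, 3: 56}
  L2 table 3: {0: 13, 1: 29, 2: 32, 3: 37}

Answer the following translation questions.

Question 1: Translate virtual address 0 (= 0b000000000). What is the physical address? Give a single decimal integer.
Answer: 64

Derivation:
vaddr = 0 = 0b000000000
Split: l1_idx=0, l2_idx=0, offset=0
L1[0] = 1
L2[1][0] = 4
paddr = 4 * 16 + 0 = 64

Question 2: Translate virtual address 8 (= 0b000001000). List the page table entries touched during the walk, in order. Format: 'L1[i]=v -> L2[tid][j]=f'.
Answer: L1[0]=1 -> L2[1][0]=4

Derivation:
vaddr = 8 = 0b000001000
Split: l1_idx=0, l2_idx=0, offset=8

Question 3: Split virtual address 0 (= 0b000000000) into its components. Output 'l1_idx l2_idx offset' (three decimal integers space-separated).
vaddr = 0 = 0b000000000
  top 3 bits -> l1_idx = 0
  next 2 bits -> l2_idx = 0
  bottom 4 bits -> offset = 0

Answer: 0 0 0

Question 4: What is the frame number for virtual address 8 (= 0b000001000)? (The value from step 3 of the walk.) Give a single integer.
Answer: 4

Derivation:
vaddr = 8: l1_idx=0, l2_idx=0
L1[0] = 1; L2[1][0] = 4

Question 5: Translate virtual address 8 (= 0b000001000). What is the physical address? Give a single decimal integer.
vaddr = 8 = 0b000001000
Split: l1_idx=0, l2_idx=0, offset=8
L1[0] = 1
L2[1][0] = 4
paddr = 4 * 16 + 8 = 72

Answer: 72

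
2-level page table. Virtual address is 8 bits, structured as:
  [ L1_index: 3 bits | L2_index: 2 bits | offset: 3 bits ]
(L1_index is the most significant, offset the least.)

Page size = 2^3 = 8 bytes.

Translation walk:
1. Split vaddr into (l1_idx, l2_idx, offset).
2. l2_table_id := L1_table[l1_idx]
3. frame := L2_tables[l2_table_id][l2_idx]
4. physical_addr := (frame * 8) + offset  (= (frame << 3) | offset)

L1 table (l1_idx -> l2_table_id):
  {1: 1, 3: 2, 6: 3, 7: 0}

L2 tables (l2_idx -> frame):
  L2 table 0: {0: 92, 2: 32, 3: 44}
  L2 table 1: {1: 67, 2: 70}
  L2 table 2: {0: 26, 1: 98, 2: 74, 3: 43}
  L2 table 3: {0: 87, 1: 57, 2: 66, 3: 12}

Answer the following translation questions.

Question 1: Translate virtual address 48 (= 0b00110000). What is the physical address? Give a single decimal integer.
Answer: 560

Derivation:
vaddr = 48 = 0b00110000
Split: l1_idx=1, l2_idx=2, offset=0
L1[1] = 1
L2[1][2] = 70
paddr = 70 * 8 + 0 = 560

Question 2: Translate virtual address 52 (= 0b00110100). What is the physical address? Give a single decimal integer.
Answer: 564

Derivation:
vaddr = 52 = 0b00110100
Split: l1_idx=1, l2_idx=2, offset=4
L1[1] = 1
L2[1][2] = 70
paddr = 70 * 8 + 4 = 564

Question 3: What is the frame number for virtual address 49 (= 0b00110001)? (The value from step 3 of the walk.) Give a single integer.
Answer: 70

Derivation:
vaddr = 49: l1_idx=1, l2_idx=2
L1[1] = 1; L2[1][2] = 70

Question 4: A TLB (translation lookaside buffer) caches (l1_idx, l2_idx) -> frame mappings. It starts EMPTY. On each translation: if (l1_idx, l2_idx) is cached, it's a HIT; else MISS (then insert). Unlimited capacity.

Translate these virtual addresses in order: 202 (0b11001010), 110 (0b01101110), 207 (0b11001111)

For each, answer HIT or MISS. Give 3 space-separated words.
vaddr=202: (6,1) not in TLB -> MISS, insert
vaddr=110: (3,1) not in TLB -> MISS, insert
vaddr=207: (6,1) in TLB -> HIT

Answer: MISS MISS HIT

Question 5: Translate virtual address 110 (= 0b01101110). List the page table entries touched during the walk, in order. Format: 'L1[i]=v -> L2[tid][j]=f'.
vaddr = 110 = 0b01101110
Split: l1_idx=3, l2_idx=1, offset=6

Answer: L1[3]=2 -> L2[2][1]=98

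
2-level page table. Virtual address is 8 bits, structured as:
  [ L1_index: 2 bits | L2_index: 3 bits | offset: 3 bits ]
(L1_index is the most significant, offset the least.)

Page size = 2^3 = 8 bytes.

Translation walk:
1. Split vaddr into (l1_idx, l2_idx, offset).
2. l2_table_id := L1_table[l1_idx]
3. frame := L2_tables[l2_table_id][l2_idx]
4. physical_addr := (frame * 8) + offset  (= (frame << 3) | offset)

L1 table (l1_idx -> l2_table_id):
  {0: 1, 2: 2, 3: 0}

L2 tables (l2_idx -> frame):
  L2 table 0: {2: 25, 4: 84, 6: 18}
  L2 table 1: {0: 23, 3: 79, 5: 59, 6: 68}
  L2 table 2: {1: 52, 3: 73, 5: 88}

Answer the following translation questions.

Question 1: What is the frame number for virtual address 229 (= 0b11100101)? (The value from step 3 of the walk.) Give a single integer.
vaddr = 229: l1_idx=3, l2_idx=4
L1[3] = 0; L2[0][4] = 84

Answer: 84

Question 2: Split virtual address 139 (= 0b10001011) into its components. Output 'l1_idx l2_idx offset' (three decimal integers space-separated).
vaddr = 139 = 0b10001011
  top 2 bits -> l1_idx = 2
  next 3 bits -> l2_idx = 1
  bottom 3 bits -> offset = 3

Answer: 2 1 3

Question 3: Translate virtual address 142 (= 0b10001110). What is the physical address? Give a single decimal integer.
Answer: 422

Derivation:
vaddr = 142 = 0b10001110
Split: l1_idx=2, l2_idx=1, offset=6
L1[2] = 2
L2[2][1] = 52
paddr = 52 * 8 + 6 = 422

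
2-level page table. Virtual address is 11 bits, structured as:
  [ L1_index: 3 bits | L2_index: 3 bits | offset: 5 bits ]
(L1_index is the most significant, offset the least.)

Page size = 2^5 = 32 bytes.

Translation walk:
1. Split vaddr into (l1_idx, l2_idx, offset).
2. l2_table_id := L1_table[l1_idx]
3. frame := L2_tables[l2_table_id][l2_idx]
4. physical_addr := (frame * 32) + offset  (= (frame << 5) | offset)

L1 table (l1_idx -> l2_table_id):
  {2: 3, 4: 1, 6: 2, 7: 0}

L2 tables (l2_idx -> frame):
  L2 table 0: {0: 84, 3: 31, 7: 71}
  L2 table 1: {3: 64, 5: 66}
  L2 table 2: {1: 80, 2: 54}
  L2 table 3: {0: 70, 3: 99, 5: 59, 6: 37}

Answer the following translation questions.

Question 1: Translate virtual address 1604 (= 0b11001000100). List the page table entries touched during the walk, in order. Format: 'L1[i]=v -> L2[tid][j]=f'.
Answer: L1[6]=2 -> L2[2][2]=54

Derivation:
vaddr = 1604 = 0b11001000100
Split: l1_idx=6, l2_idx=2, offset=4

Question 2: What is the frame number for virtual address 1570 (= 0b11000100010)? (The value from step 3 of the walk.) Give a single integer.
vaddr = 1570: l1_idx=6, l2_idx=1
L1[6] = 2; L2[2][1] = 80

Answer: 80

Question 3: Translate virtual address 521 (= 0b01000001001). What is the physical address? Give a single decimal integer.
Answer: 2249

Derivation:
vaddr = 521 = 0b01000001001
Split: l1_idx=2, l2_idx=0, offset=9
L1[2] = 3
L2[3][0] = 70
paddr = 70 * 32 + 9 = 2249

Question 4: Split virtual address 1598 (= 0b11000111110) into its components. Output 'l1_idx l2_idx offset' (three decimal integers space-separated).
vaddr = 1598 = 0b11000111110
  top 3 bits -> l1_idx = 6
  next 3 bits -> l2_idx = 1
  bottom 5 bits -> offset = 30

Answer: 6 1 30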